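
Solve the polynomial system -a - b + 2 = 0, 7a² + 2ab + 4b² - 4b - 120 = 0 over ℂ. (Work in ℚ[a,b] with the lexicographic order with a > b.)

Compute a lex Gröbner basis by Buchberger's algorithm.
f_1 = -a - b + 2, LT = a.
f_2 = 7a² + 2ab + 4b² - 4b - 120, LT = a².

S(f_1,f_2): lcm = a². S = 5/7ab - 2a - 4/7b² + 4/7b + 120/7.
  leading term ab: subtract (-5/7b)·f_1 from 5/7ab - 2a - 4/7b² + 4/7b + 120/7 → -2a - 9/7b² + 2b + 120/7
  leading term a: subtract (2)·f_1 from -2a - 9/7b² + 2b + 120/7 → -9/7b² + 4b + 92/7
  leading term b²: no divisor's leading term divides it; move -9/7b² to the remainder.
  leading term b: no divisor's leading term divides it; move 4b to the remainder.
  leading term 1: no divisor's leading term divides it; move 92/7 to the remainder.
  remainder -9/7b² + 4b + 92/7 ≠ 0; add h_3 = -9/7b² + 4b + 92/7 to the basis.

The other S-polynomials (S(f_1,h_3), S(f_2,h_3)) all reduce to 0 modulo the current basis, so we have a Gröbner basis.
Inter-reduce: drop elements whose leading term is divisible by another's, tail-reduce, and make monic.
Reduced Gröbner basis: {a + b - 2, b² - 28/9b - 92/9}.

From the last basis element, b² - 28/9b - 92/9 = 0, so b takes values in {-2, 46/9}. Each choice, substituted upward through the basis, yields the corresponding point(s) of the solution set.
  b = -2: the earlier basis element becomes a - 4 = 0, giving a = 4 — point (4, -2).
  b = 46/9: the earlier basis element becomes a + 28/9 = 0, giving a = -28/9 — point (-28/9, 46/9).
Substituting each solution back into the original system confirms all equations vanish.

{(4, -2), (-28/9, 46/9)}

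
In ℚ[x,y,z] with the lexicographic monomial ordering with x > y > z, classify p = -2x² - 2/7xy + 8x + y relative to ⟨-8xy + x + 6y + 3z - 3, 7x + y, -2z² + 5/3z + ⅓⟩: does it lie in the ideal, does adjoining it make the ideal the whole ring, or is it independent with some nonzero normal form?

-2x² - 2/7xy + 8x + y is independent of I; its normal form modulo I is -1/7y.

First compute the reduced Gröbner basis of I by Buchberger's algorithm.
f_1 = -8xy + x + 6y + 3z - 3, LT = xy.
f_2 = 7x + y, LT = x.
f_3 = -2z² + 5/3z + ⅓, LT = z².

S(f_1,f_2): lcm = xy. S = -⅛x - 1/7y² - ¾y - ⅜z + ⅜.
  reduce S modulo (f_1, f_2, f_3):
  remainder -1/7y² - 41/56y - ⅜z + ⅜ ≠ 0; add h_4 = -1/7y² - 41/56y - ⅜z + ⅜ to the basis.

The other S-polynomials (S(f_1,f_3), S(f_2,f_3), S(f_1,h_4), S(f_2,h_4), S(f_3,h_4)) all reduce to 0 modulo the current basis, so we have a Gröbner basis.
Inter-reduce: drop elements whose leading term is divisible by another's, tail-reduce, and make monic.
Reduced Gröbner basis: {x + 1/7y, y² + 41/8y + 21/8z - 21/8, z² - ⅚z - ⅙}.
Label its elements g_1 = x + 1/7y, g_2 = y² + 41/8y + 21/8z - 21/8, g_3 = z² - ⅚z - ⅙.

Reduce p = -2x² - 2/7xy + 8x + y modulo G:
  leading term x²: subtract (-2x)·g_1 from -2x² - 2/7xy + 8x + y → 8x + y
  leading term x: subtract (8)·g_1 from 8x + y → -1/7y
  leading term y: no divisor's leading term divides it; move -1/7y to the remainder.
  normal form = -1/7y.
The normal form is nonzero, so p ∉ I. Since p minus its normal form lies in I, I + (p) = I + (r) where r = -1/7y; decide whether this ideal is the whole ring.
Run Buchberger on G together with r (pairs among the g_i already reduce to 0 since G is a Gröbner basis):
g_1 = x + 1/7y, LT = x.
g_2 = y² + 41/8y + 21/8z - 21/8, LT = y².
g_3 = z² - ⅚z - ⅙, LT = z².
r = -1/7y, LT = y.

S(g_2,r): lcm = y². S = 41/8y + 21/8z - 21/8.
  reduce S modulo (g_1, g_2, g_3, r):
  remainder 21/8z - 21/8 ≠ 0; add m_5 = 21/8z - 21/8 to the basis.

The other S-polynomials (S(g_1,g_2), S(g_1,g_3), S(g_1,r), S(g_2,g_3), S(g_3,r), S(g_1,m_5), S(g_2,m_5), S(g_3,m_5), S(r,m_5)) all reduce to 0 modulo the current basis, so we have a Gröbner basis.
Inter-reduce: drop elements whose leading term is divisible by another's, tail-reduce, and make monic.
Reduced Gröbner basis: {x, y, z - 1}.
The reduced Gröbner basis of I + (p) is {x, y, z - 1} ≠ {1}, a proper ideal, so the enlarged system stays consistent: p is independent of I, with normal form -1/7y.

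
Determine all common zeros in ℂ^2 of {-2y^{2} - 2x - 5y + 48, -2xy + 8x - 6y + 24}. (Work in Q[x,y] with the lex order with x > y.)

Compute a lex Gröbner basis by Buchberger's algorithm.
f_1 = -2x - 2y^{2} - 5y + 48, LT = x.
f_2 = -2xy + 8x - 6y + 24, LT = xy.

S(f_1,f_2): lcm = xy. S = 4x + y^{3} + \tfrac{5}{2}y^{2} - 27y + 12.
  reduce S modulo (f_1, f_2):
  remainder y^{3} - \tfrac{3}{2}y^{2} - 37y + 108 ≠ 0; add h_3 = y^{3} - \tfrac{3}{2}y^{2} - 37y + 108 to the basis.

The other S-polynomials (S(f_1,h_3), S(f_2,h_3)) all reduce to 0 modulo the current basis, so we have a Gröbner basis.
Inter-reduce: drop elements whose leading term is divisible by another's, tail-reduce, and make monic.
Reduced Gröbner basis: {x + y^{2} + \tfrac{5}{2}y - 24, y^{3} - \tfrac{3}{2}y^{2} - 37y + 108}.

A lex Gröbner basis eliminates variables successively. Here y^{3} - \tfrac{3}{2}y^{2} - 37y + 108 depends only on y, with roots {4, -5/4 + sqrt(457)/4, -sqrt(457)/4 - 5/4}; lifting each root through the earlier basis elements recovers the full solutions.
  y = 4: the earlier basis element becomes x + 2 = 0, giving x = -2 — point (-2, 4).
  y = -5/4 + sqrt(457)/4: the earlier basis element becomes x + 3 = 0, giving x = -3 — point (-3, -5/4 + sqrt(457)/4).
  y = -sqrt(457)/4 - 5/4: the earlier basis element becomes x + 3 = 0, giving x = -3 — point (-3, -sqrt(457)/4 - 5/4).

{(-2, 4), (-3, -5/4 + sqrt(457)/4), (-3, -sqrt(457)/4 - 5/4)}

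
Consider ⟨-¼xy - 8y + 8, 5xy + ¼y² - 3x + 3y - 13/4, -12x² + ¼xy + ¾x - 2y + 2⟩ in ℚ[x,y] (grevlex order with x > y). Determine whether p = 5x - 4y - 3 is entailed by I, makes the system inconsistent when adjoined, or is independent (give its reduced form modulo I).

Adjoining 5x - 4y - 3 makes the ideal the whole ring: the system is inconsistent.

First compute the reduced Gröbner basis of I by Buchberger's algorithm.
f_1 = -¼xy - 8y + 8, LT = xy.
f_2 = 5xy + ¼y² - 3x + 3y - 13/4, LT = xy.
f_3 = -12x² + ¼xy + ¾x - 2y + 2, LT = x².

S(f_1,f_2): lcm = xy. S = -1/20y² + ⅗x + 157/5y - 627/20.
  leading term y²: no divisor's leading term divides it; move -1/20y² to the remainder.
  leading term x: no divisor's leading term divides it; move ⅗x to the remainder.
  leading term y: no divisor's leading term divides it; move 157/5y to the remainder.
  leading term 1: no divisor's leading term divides it; move -627/20 to the remainder.
  remainder -1/20y² + ⅗x + 157/5y - 627/20 ≠ 0; add h_4 = -1/20y² + ⅗x + 157/5y - 627/20 to the basis.

S(f_1,f_3): lcm = x²y. S = 1/48xy² + 513/16xy - ⅙y² - 32x + ⅙y.
  leading term xy²: subtract (-1/12y)·f_1 from 1/48xy² + 513/16xy - ⅙y² - 32x + ⅙y → 513/16xy - ⅚y² - 32x + ⅚y
  leading term xy: subtract (-513/4)·f_1 from 513/16xy - ⅚y² - 32x + ⅚y → -⅚y² - 32x - 6151/6y + 1026
  leading term y²: subtract (50/3)·h_4 from -⅚y² - 32x - 6151/6y + 1026 → -42x - 3097/2y + 3097/2
  leading term x: no divisor's leading term divides it; move -42x to the remainder.
  leading term y: no divisor's leading term divides it; move -3097/2y to the remainder.
  leading term 1: no divisor's leading term divides it; move 3097/2 to the remainder.
  remainder -42x - 3097/2y + 3097/2 ≠ 0; add h_5 = -42x - 3097/2y + 3097/2 to the basis.

S(f_2,f_3): lcm = x²y. S = 17/240xy² - ⅗x² + 53/80xy - ⅙y² - 13/20x + ⅙y.
  leading term xy²: subtract (-17/60y)·f_1 from 17/240xy² - ⅗x² + 53/80xy - ⅙y² - 13/20x + ⅙y → -⅗x² + 53/80xy - 73/30y² - 13/20x + 73/30y
  leading term x²: subtract (1/20)·f_3 from -⅗x² + 53/80xy - 73/30y² - 13/20x + 73/30y → 13/20xy - 73/30y² - 11/16x + 38/15y - 1/10
  leading term xy: subtract (-13/5)·f_1 from 13/20xy - 73/30y² - 11/16x + 38/15y - 1/10 → -73/30y² - 11/16x - 274/15y + 207/10
  leading term y²: subtract (146/3)·h_4 from -73/30y² - 11/16x - 274/15y + 207/10 → -2391/80x - 7732/5y + 7732/5
  leading term x: subtract (797/1120)·h_5 from -2391/80x - 7732/5y + 7732/5 → -995627/2240y + 995627/2240
  leading term y: no divisor's leading term divides it; move -995627/2240y to the remainder.
  leading term 1: no divisor's leading term divides it; move 995627/2240 to the remainder.
  remainder -995627/2240y + 995627/2240 ≠ 0; add h_6 = -995627/2240y + 995627/2240 to the basis.

S(f_1,h_4): lcm = xy². S = 12x² + 628xy + 32y² - 627x - 32y.
  leading term x²: subtract (-1)·f_3 from 12x² + 628xy + 32y² - 627x - 32y → 2513/4xy + 32y² - 2505/4x - 34y + 2
  leading term xy: subtract (-2513)·f_1 from 2513/4xy + 32y² - 2505/4x - 34y + 2 → 32y² - 2505/4x - 20138y + 20106
  leading term y²: subtract (-640)·h_4 from 32y² - 2505/4x - 20138y + 20106 → -969/4x - 42y + 42
  leading term x: subtract (323/56)·h_5 from -969/4x - 42y + 42 → 995627/112y - 995627/112
  leading term y: subtract (-20)·h_6 from 995627/112y - 995627/112 → 0
  remainder 0.

S(f_2,h_4): lcm = xy². S = 1/20y³ + 12x² + 3137/5xy + ⅗y² - 627x - 13/20y.
  leading term y³: subtract (-y)·h_4 from 1/20y³ + 12x² + 3137/5xy + ⅗y² - 627x - 13/20y → 12x² + 628xy + 32y² - 627x - 32y
  leading term x²: subtract (-1)·f_3 from 12x² + 628xy + 32y² - 627x - 32y → 2513/4xy + 32y² - 2505/4x - 34y + 2
  leading term xy: subtract (-2513)·f_1 from 2513/4xy + 32y² - 2505/4x - 34y + 2 → 32y² - 2505/4x - 20138y + 20106
  leading term y²: subtract (-640)·h_4 from 32y² - 2505/4x - 20138y + 20106 → -969/4x - 42y + 42
  leading term x: subtract (323/56)·h_5 from -969/4x - 42y + 42 → 995627/112y - 995627/112
  leading term y: subtract (-20)·h_6 from 995627/112y - 995627/112 → 0
  remainder 0.

S(f_3,h_4): leading monomials are coprime, so the S-polynomial reduces to 0 (Buchberger's first criterion).
S(f_1,h_5): lcm = xy. S = -3097/84y² + 5785/84y - 32.
  leading term y²: subtract (15485/21)·h_4 from -3097/84y² + 5785/84y - 32 → -3097/7x - 646377/28y + 646377/28
  leading term x: subtract (3097/294)·h_5 from -3097/7x - 646377/28y + 646377/28 → -995627/147y + 995627/147
  leading term y: subtract (320/21)·h_6 from -995627/147y + 995627/147 → 0
  remainder 0.

S(f_2,h_5): lcm = xy. S = -3866/105y² - ⅗x + 15737/420y - 13/20.
  leading term y²: subtract (15464/21)·h_4 from -3866/105y² - ⅗x + 15737/420y - 13/20 → -3097/7x - 646377/28y + 646377/28
  leading term x: subtract (3097/294)·h_5 from -3097/7x - 646377/28y + 646377/28 → -995627/147y + 995627/147
  leading term y: subtract (320/21)·h_6 from -995627/147y + 995627/147 → 0
  remainder 0.

S(f_3,h_5): lcm = x². S = -12395/336xy + 12367/336x + ⅙y - ⅙.
  leading term xy: subtract (12395/84)·f_1 from -12395/336xy + 12367/336x + ⅙y - ⅙ → 12367/336x + 16529/14y - 16529/14
  leading term x: subtract (-12367/14112)·h_5 from 12367/336x + 16529/14y - 16529/14 → -4978135/28224y + 4978135/28224
  leading term y: subtract (25/63)·h_6 from -4978135/28224y + 4978135/28224 → 0
  remainder 0.

S(h_4,h_5): leading monomials are coprime, so the S-polynomial reduces to 0 (Buchberger's first criterion).
S(f_1,h_6): lcm = xy. S = x + 32y - 32.
  leading term x: subtract (-1/42)·h_5 from x + 32y - 32 → -409/84y + 409/84
  leading term y: subtract (32720/2986881)·h_6 from -409/84y + 409/84 → 0
  remainder 0.

S(f_2,h_6): lcm = xy. S = 1/20y² + ⅖x + ⅗y - 13/20.
  leading term y²: subtract (-1)·h_4 from 1/20y² + ⅖x + ⅗y - 13/20 → x + 32y - 32
  leading term x: subtract (-1/42)·h_5 from x + 32y - 32 → -409/84y + 409/84
  leading term y: subtract (32720/2986881)·h_6 from -409/84y + 409/84 → 0
  remainder 0.

S(f_3,h_6): leading monomials are coprime, so the S-polynomial reduces to 0 (Buchberger's first criterion).
S(h_4,h_6): lcm = y². S = -12x - 627y + 627.
  leading term x: subtract (2/7)·h_5 from -12x - 627y + 627 → -1292/7y + 1292/7
  leading term y: subtract (413440/995627)·h_6 from -1292/7y + 1292/7 → 0
  remainder 0.

S(h_5,h_6): leading monomials are coprime, so the S-polynomial reduces to 0 (Buchberger's first criterion).
Every S-polynomial of the final basis reduces to 0, so we have a Gröbner basis.
Inter-reduce: drop elements whose leading term is divisible by another's, tail-reduce, and make monic.
Reduced Gröbner basis: {x, y - 1}.
Label its elements g_1 = x, g_2 = y - 1.

Reduce p = 5x - 4y - 3 modulo G:
  leading term x: subtract (5)·g_1 from 5x - 4y - 3 → -4y - 3
  leading term y: subtract (-4)·g_2 from -4y - 3 → -7
  leading term 1: no divisor's leading term divides it; move -7 to the remainder.
  normal form = -7.
The normal form is nonzero, so p ∉ I. Since p minus its normal form lies in I, I + (p) = I + (r) where r = -7; decide whether this ideal is the whole ring.
Here r = -7 is a nonzero constant, hence a unit: 1 ∈ I + (p), the Gröbner basis of I + (p) is {1}, and the enlarged system has no common solution — adjoining p is inconsistent.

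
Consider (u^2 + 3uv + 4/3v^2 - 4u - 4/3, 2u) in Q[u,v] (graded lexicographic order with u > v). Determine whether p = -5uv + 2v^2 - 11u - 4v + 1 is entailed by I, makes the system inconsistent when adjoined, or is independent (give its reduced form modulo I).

First compute the reduced Gröbner basis of I by Buchberger's algorithm.
f_1 = u^2 + 3uv + 4/3v^2 - 4u - 4/3, LT = u^2.
f_2 = 2u, LT = u.

S(f_1,f_2): lcm = u^2. S = 3uv + 4/3v^2 - 4u - 4/3.
  reduce S modulo (f_1, f_2):
  remainder 4/3v^2 - 4/3 ≠ 0; add h_3 = 4/3v^2 - 4/3 to the basis.

The other S-polynomials (S(f_1,h_3), S(f_2,h_3)) all reduce to 0 modulo the current basis, so we have a Gröbner basis.
Inter-reduce: drop elements whose leading term is divisible by another's, tail-reduce, and make monic.
Reduced Gröbner basis: {v^2 - 1, u}.
Label its elements g_1 = v^2 - 1, g_2 = u.

Reduce p = -5uv + 2v^2 - 11u - 4v + 1 modulo G:
  leading term uv: subtract (-5v)·g_2 from -5uv + 2v^2 - 11u - 4v + 1 → 2v^2 - 11u - 4v + 1
  leading term v^2: subtract (2)·g_1 from 2v^2 - 11u - 4v + 1 → -11u - 4v + 3
  leading term u: subtract (-11)·g_2 from -11u - 4v + 3 → -4v + 3
  leading term v: no divisor's leading term divides it; move -4v to the remainder.
  leading term 1: no divisor's leading term divides it; move 3 to the remainder.
  normal form = -4v + 3.
The normal form is nonzero, so p ∉ I. Since p minus its normal form lies in I, I + (p) = I + (r) where r = -4v + 3; decide whether this ideal is the whole ring.
Run Buchberger on G together with r (pairs among the g_i already reduce to 0 since G is a Gröbner basis):
g_1 = v^2 - 1, LT = v^2.
g_2 = u, LT = u.
r = -4v + 3, LT = v.

S(g_1,r): lcm = v^2. S = 3/4v - 1.
  reduce S modulo (g_1, g_2, r):
  remainder -7/16 ≠ 0; add m_4 = -7/16 to the basis.

The other S-polynomials (S(g_1,g_2), S(g_2,r), S(g_1,m_4), S(g_2,m_4), S(r,m_4)) all reduce to 0 modulo the current basis, so we have a Gröbner basis.
Inter-reduce: drop elements whose leading term is divisible by another's, tail-reduce, and make monic.
Reduced Gröbner basis: {1}.
The reduced Gröbner basis of I + (p) is {1}: the ideal is the whole ring, so the enlarged system has no common solution — adjoining p is inconsistent.

Ideal membership is decidable via reduction modulo a Gröbner basis.

Adjoining -5uv + 2v^2 - 11u - 4v + 1 makes the ideal the whole ring: the system is inconsistent.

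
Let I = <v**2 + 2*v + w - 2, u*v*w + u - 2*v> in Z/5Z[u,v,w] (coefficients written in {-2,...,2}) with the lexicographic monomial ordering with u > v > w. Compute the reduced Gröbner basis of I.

f_1 = v**2 + 2*v + w - 2, LT = v**2.
f_2 = u*v*w + u - 2*v, LT = u*v*w.

S(f_1,f_2): lcm = u*v**2*w. S = 2*u*v*w - u*v + u*w**2 - 2*u*w + 2*v**2.
  reduce S modulo (f_1, f_2):
  remainder -u*v + u*w**2 - 2*u*w - 2*u - 2*w - 1 ≠ 0; add g_3 = -u*v + u*w**2 - 2*u*w - 2*u - 2*w - 1 to the basis.

S(f_2,g_3): lcm = u*v*w. S = u*w**3 - 2*u*w**2 - 2*u*w + u - 2*v - 2*w**2 - w.
  reduce S modulo (f_1, f_2, g_3):
  remainder u*w**3 - 2*u*w**2 - 2*u*w + u - 2*v - 2*w**2 - w ≠ 0; add g_4 = u*w**3 - 2*u*w**2 - 2*u*w + u - 2*v - 2*w**2 - w to the basis.

The other S-polynomials (S(f_1,g_3), S(f_1,g_4), S(f_2,g_4), S(g_3,g_4)) all reduce to 0 modulo the current basis, so we have a Gröbner basis.
Inter-reduce: drop elements whose leading term is divisible by another's, tail-reduce, and make monic.

G = {u*v - u*w**2 + 2*u*w + 2*u + 2*w + 1, u*w**3 - 2*u*w**2 - 2*u*w + u - 2*v - 2*w**2 - w, v**2 + 2*v + w - 2}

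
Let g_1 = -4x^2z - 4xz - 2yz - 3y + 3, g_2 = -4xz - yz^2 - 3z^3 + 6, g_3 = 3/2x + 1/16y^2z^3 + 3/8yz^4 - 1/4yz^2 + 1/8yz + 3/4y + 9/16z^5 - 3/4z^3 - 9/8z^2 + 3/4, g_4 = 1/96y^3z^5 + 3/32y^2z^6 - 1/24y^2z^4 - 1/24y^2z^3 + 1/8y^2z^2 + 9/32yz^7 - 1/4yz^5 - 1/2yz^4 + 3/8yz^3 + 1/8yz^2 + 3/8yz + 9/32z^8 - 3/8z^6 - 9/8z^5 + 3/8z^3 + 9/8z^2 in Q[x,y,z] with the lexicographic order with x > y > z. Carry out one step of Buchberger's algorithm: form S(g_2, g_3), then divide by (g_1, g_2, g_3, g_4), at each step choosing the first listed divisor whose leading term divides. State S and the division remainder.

S(g_2, g_3) = -1/24y^2z^4 - 1/4yz^5 + 1/6yz^3 + 1/6yz^2 - 1/2yz - 3/8z^6 + 1/2z^4 + 3/2z^3 - 1/2z - 3/2; remainder on division = -1/24y^2z^4 - 1/4yz^5 + 1/6yz^3 + 1/6yz^2 - 1/2yz - 3/8z^6 + 1/2z^4 + 3/2z^3 - 1/2z - 3/2.

lcm(LM(g_2), LM(g_3)) = xz.
S = (lcm/LT(g_2))·g_2 − (lcm/LT(g_3))·g_3 = -1/24y^2z^4 - 1/4yz^5 + 1/6yz^3 + 1/6yz^2 - 1/2yz - 3/8z^6 + 1/2z^4 + 3/2z^3 - 1/2z - 3/2.
Reduce S modulo (g_1, g_2, g_3, g_4) in that order:
  leading term y^2z^4: no divisor's leading term divides it; move -1/24y^2z^4 to the remainder.
  leading term yz^5: no divisor's leading term divides it; move -1/4yz^5 to the remainder.
  leading term yz^3: no divisor's leading term divides it; move 1/6yz^3 to the remainder.
  leading term yz^2: no divisor's leading term divides it; move 1/6yz^2 to the remainder.
  leading term yz: no divisor's leading term divides it; move -1/2yz to the remainder.
  leading term z^6: no divisor's leading term divides it; move -3/8z^6 to the remainder.
  leading term z^4: no divisor's leading term divides it; move 1/2z^4 to the remainder.
  leading term z^3: no divisor's leading term divides it; move 3/2z^3 to the remainder.
  leading term z: no divisor's leading term divides it; move -1/2z to the remainder.
  leading term 1: no divisor's leading term divides it; move -3/2 to the remainder.
The remainder -1/24y^2z^4 - 1/4yz^5 + 1/6yz^3 + 1/6yz^2 - 1/2yz - 3/8z^6 + 1/2z^4 + 3/2z^3 - 1/2z - 3/2 is nonzero, so it would be added as the next basis element.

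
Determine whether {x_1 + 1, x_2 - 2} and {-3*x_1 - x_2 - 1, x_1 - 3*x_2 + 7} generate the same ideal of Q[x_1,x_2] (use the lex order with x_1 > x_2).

Two ideals are equal iff their reduced Gröbner bases coincide (the reduced basis is unique for a fixed ordering).
Buchberger on the first generating set:
f_1 = x_1 + 1, LT = x_1.
f_2 = x_2 - 2, LT = x_2.

The S-polynomials (S(f_1,f_2)) all reduce to 0 modulo the current basis, so we have a Gröbner basis.
Inter-reduce: drop elements whose leading term is divisible by another's, tail-reduce, and make monic.
Reduced Gröbner basis: {x_1 + 1, x_2 - 2}.

Buchberger on the second generating set:
h_1 = -3*x_1 - x_2 - 1, LT = x_1.
h_2 = x_1 - 3*x_2 + 7, LT = x_1.

S(h_1,h_2): lcm = x_1. S = 10/3*x_2 - 20/3.
  leading term x_2: no divisor's leading term divides it; move 10/3*x_2 to the remainder.
  leading term 1: no divisor's leading term divides it; move -20/3 to the remainder.
  remainder 10/3*x_2 - 20/3 ≠ 0; add k_3 = 10/3*x_2 - 20/3 to the basis.

The other S-polynomials (S(h_1,k_3), S(h_2,k_3)) all reduce to 0 modulo the current basis, so we have a Gröbner basis.
Inter-reduce: drop elements whose leading term is divisible by another's, tail-reduce, and make monic.
Reduced Gröbner basis: {x_1 + 1, x_2 - 2}.

The two bases agree; hence the ideals are identical.

Yes, the ideals are equal.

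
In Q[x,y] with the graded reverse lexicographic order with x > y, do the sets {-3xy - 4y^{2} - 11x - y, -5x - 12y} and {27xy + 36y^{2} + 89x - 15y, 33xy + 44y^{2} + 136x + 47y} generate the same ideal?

Two ideals are equal iff their reduced Gröbner bases coincide (the reduced basis is unique for a fixed ordering).
Buchberger on the first generating set:
f_1 = -3xy - 4y^{2} - 11x - y, LT = xy.
f_2 = -5x - 12y, LT = x.

S(f_1,f_2): lcm = xy. S = -\tfrac{16}{15}y^{2} + \tfrac{11}{3}x + \tfrac{1}{3}y.
  leading term y^{2}: no divisor's leading term divides it; move -\tfrac{16}{15}y^{2} to the remainder.
  leading term x: subtract (-\tfrac{11}{15})·f_2 from \tfrac{11}{3}x + \tfrac{1}{3}y → -\tfrac{127}{15}y
  leading term y: no divisor's leading term divides it; move -\tfrac{127}{15}y to the remainder.
  remainder -\tfrac{16}{15}y^{2} - \tfrac{127}{15}y ≠ 0; add g_3 = -\tfrac{16}{15}y^{2} - \tfrac{127}{15}y to the basis.

S(f_1,g_3): lcm = xy^{2}. S = \tfrac{4}{3}y^{3} - \tfrac{205}{48}xy + \tfrac{1}{3}y^{2}.
  leading term y^{3}: subtract (-\tfrac{5}{4}y)·g_3 from \tfrac{4}{3}y^{3} - \tfrac{205}{48}xy + \tfrac{1}{3}y^{2} → -\tfrac{205}{48}xy - \tfrac{41}{4}y^{2}
  leading term xy: subtract (\tfrac{205}{144})·f_1 from -\tfrac{205}{48}xy - \tfrac{41}{4}y^{2} → -\tfrac{41}{9}y^{2} + \tfrac{2255}{144}x + \tfrac{205}{144}y
  leading term y^{2}: subtract (\tfrac{205}{48})·g_3 from -\tfrac{41}{9}y^{2} + \tfrac{2255}{144}x + \tfrac{205}{144}y → \tfrac{2255}{144}x + \tfrac{451}{12}y
  leading term x: subtract (-\tfrac{451}{144})·f_2 from \tfrac{2255}{144}x + \tfrac{451}{12}y → 0
  remainder 0.

S(f_2,g_3): leading monomials are coprime, so the S-polynomial reduces to 0 (Buchberger's first criterion).
Every S-polynomial of the final basis reduces to 0, so we have a Gröbner basis.
Inter-reduce: drop elements whose leading term is divisible by another's, tail-reduce, and make monic.
Reduced Gröbner basis: {y^{2} + \tfrac{127}{16}y, x + \tfrac{12}{5}y}.

Buchberger on the second generating set:
h_1 = 27xy + 36y^{2} + 89x - 15y, LT = xy.
h_2 = 33xy + 44y^{2} + 136x + 47y, LT = xy.

S(h_1,h_2): lcm = xy. S = -\tfrac{245}{297}x - \tfrac{196}{99}y.
  leading term x: no divisor's leading term divides it; move -\tfrac{245}{297}x to the remainder.
  leading term y: no divisor's leading term divides it; move -\tfrac{196}{99}y to the remainder.
  remainder -\tfrac{245}{297}x - \tfrac{196}{99}y ≠ 0; add k_3 = -\tfrac{245}{297}x - \tfrac{196}{99}y to the basis.

S(h_1,k_3): lcm = xy. S = -\tfrac{16}{15}y^{2} + \tfrac{89}{27}x - \tfrac{5}{9}y.
  leading term y^{2}: no divisor's leading term divides it; move -\tfrac{16}{15}y^{2} to the remainder.
  leading term x: subtract (-\tfrac{979}{245})·k_3 from \tfrac{89}{27}x - \tfrac{5}{9}y → -\tfrac{127}{15}y
  leading term y: no divisor's leading term divides it; move -\tfrac{127}{15}y to the remainder.
  remainder -\tfrac{16}{15}y^{2} - \tfrac{127}{15}y ≠ 0; add k_4 = -\tfrac{16}{15}y^{2} - \tfrac{127}{15}y to the basis.

S(h_2,k_3): lcm = xy. S = -\tfrac{16}{15}y^{2} + \tfrac{136}{33}x + \tfrac{47}{33}y.
  leading term y^{2}: subtract (1)·k_4 from -\tfrac{16}{15}y^{2} + \tfrac{136}{33}x + \tfrac{47}{33}y → \tfrac{136}{33}x + \tfrac{544}{55}y
  leading term x: subtract (-\tfrac{1224}{245})·k_3 from \tfrac{136}{33}x + \tfrac{544}{55}y → 0
  remainder 0.

S(h_1,k_4): lcm = xy^{2}. S = \tfrac{4}{3}y^{3} - \tfrac{2005}{432}xy - \tfrac{5}{9}y^{2}.
  leading term y^{3}: subtract (-\tfrac{5}{4}y)·k_4 from \tfrac{4}{3}y^{3} - \tfrac{2005}{432}xy - \tfrac{5}{9}y^{2} → -\tfrac{2005}{432}xy - \tfrac{401}{36}y^{2}
  leading term xy: subtract (-\tfrac{2005}{11664})·h_1 from -\tfrac{2005}{432}xy - \tfrac{401}{36}y^{2} → -\tfrac{401}{81}y^{2} + \tfrac{178445}{11664}x - \tfrac{10025}{3888}y
  leading term y^{2}: subtract (\tfrac{2005}{432})·k_4 from -\tfrac{401}{81}y^{2} + \tfrac{178445}{11664}x - \tfrac{10025}{3888}y → \tfrac{178445}{11664}x + \tfrac{35689}{972}y
  leading term x: subtract (-\tfrac{392579}{21168})·k_3 from \tfrac{178445}{11664}x + \tfrac{35689}{972}y → 0
  remainder 0.

S(h_2,k_4): lcm = xy^{2}. S = \tfrac{4}{3}y^{3} - \tfrac{2015}{528}xy + \tfrac{47}{33}y^{2}.
  leading term y^{3}: subtract (-\tfrac{5}{4}y)·k_4 from \tfrac{4}{3}y^{3} - \tfrac{2015}{528}xy + \tfrac{47}{33}y^{2} → -\tfrac{2015}{528}xy - \tfrac{403}{44}y^{2}
  leading term xy: subtract (-\tfrac{2015}{14256})·h_1 from -\tfrac{2015}{528}xy - \tfrac{403}{44}y^{2} → -\tfrac{403}{99}y^{2} + \tfrac{179335}{14256}x - \tfrac{10075}{4752}y
  leading term y^{2}: subtract (\tfrac{2015}{528})·k_4 from -\tfrac{403}{99}y^{2} + \tfrac{179335}{14256}x - \tfrac{10075}{4752}y → \tfrac{179335}{14256}x + \tfrac{35867}{1188}y
  leading term x: subtract (-\tfrac{35867}{2352})·k_3 from \tfrac{179335}{14256}x + \tfrac{35867}{1188}y → 0
  remainder 0.

S(k_3,k_4): leading monomials are coprime, so the S-polynomial reduces to 0 (Buchberger's first criterion).
Every S-polynomial of the final basis reduces to 0, so we have a Gröbner basis.
Inter-reduce: drop elements whose leading term is divisible by another's, tail-reduce, and make monic.
Reduced Gröbner basis: {y^{2} + \tfrac{127}{16}y, x + \tfrac{12}{5}y}.

Same reduced basis, so the two generating sets span the same ideal.
The same test decides containment: I ⊆ J iff every generator of I reduces to 0 modulo a Gröbner basis of J.

Yes, the ideals are equal.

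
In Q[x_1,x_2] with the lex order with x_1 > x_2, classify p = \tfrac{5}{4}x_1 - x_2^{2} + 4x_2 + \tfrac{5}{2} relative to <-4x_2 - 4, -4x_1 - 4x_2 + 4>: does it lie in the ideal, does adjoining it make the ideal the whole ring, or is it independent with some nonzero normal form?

First compute the reduced Gröbner basis of I by Buchberger's algorithm.
f_1 = -4x_2 - 4, LT = x_2.
f_2 = -4x_1 - 4x_2 + 4, LT = x_1.

S(f_1,f_2): leading monomials are coprime, so the S-polynomial reduces to 0 (Buchberger's first criterion).
Every S-polynomial of the final basis reduces to 0, so we have a Gröbner basis.
Inter-reduce: drop elements whose leading term is divisible by another's, tail-reduce, and make monic.
Reduced Gröbner basis: {x_1 - 2, x_2 + 1}.
Label its elements g_1 = x_1 - 2, g_2 = x_2 + 1.

Reduce p = \tfrac{5}{4}x_1 - x_2^{2} + 4x_2 + \tfrac{5}{2} modulo G:
  leading term x_1: subtract (\tfrac{5}{4})·g_1 from \tfrac{5}{4}x_1 - x_2^{2} + 4x_2 + \tfrac{5}{2} → -x_2^{2} + 4x_2 + 5
  leading term x_2^{2}: subtract (-x_2)·g_2 from -x_2^{2} + 4x_2 + 5 → 5x_2 + 5
  leading term x_2: subtract (5)·g_2 from 5x_2 + 5 → 0
  normal form = 0.
Since the normal form is 0, p ∈ I.

Ideal membership is decidable via reduction modulo a Gröbner basis.

\tfrac{5}{4}x_1 - x_2^{2} + 4x_2 + \tfrac{5}{2} lies in I (it reduces to 0).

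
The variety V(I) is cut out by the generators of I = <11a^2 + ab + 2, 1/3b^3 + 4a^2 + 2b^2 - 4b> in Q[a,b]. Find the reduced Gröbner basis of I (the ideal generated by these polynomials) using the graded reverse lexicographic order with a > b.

G = {b^3 - 12/11ab + 6b^2 - 12b - 24/11, a^2 + 1/11ab + 2/11}

f_1 = 11a^2 + ab + 2, LT = a^2.
f_2 = 1/3b^3 + 4a^2 + 2b^2 - 4b, LT = b^3.

The S-polynomials (S(f_1,f_2)) all reduce to 0 modulo the current basis, so we have a Gröbner basis.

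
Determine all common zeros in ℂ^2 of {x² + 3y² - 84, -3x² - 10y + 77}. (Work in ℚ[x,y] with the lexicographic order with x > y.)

Compute a lex Gröbner basis by Buchberger's algorithm.
f_1 = x² + 3y² - 84, LT = x².
f_2 = -3x² - 10y + 77, LT = x².

S(f_1,f_2): lcm = x². S = 3y² - 10/3y - 175/3.
  leading term y²: no divisor's leading term divides it; move 3y² to the remainder.
  leading term y: no divisor's leading term divides it; move -10/3y to the remainder.
  leading term 1: no divisor's leading term divides it; move -175/3 to the remainder.
  remainder 3y² - 10/3y - 175/3 ≠ 0; add h_3 = 3y² - 10/3y - 175/3 to the basis.

S(f_1,h_3): leading monomials are coprime, so the S-polynomial reduces to 0 (Buchberger's first criterion).
S(f_2,h_3): leading monomials are coprime, so the S-polynomial reduces to 0 (Buchberger's first criterion).
Every S-polynomial of the final basis reduces to 0, so we have a Gröbner basis.
Inter-reduce: drop elements whose leading term is divisible by another's, tail-reduce, and make monic.
Reduced Gröbner basis: {x² + 10/3y - 77/3, y² - 10/9y - 175/9}.

A lex Gröbner basis eliminates variables successively. Here y² - 10/9y - 175/9 depends only on y, with roots {-35/9, 5}; lifting each root through the earlier basis elements recovers the full solutions.
  y = -35/9: the earlier basis element becomes x² - 1043/27 = 0, giving x = -sqrt(3129)/9, sqrt(3129)/9 — points (-sqrt(3129)/9, -35/9), (sqrt(3129)/9, -35/9).
  y = 5: the earlier basis element becomes x² - 9 = 0, giving x = -3, 3 — points (-3, 5), (3, 5).

{(-sqrt(3129)/9, -35/9), (sqrt(3129)/9, -35/9), (-3, 5), (3, 5)}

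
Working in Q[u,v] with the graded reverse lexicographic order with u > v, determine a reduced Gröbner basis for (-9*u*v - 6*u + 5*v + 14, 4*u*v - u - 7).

G = {v**2 - 3/5*v - 14/5, u - 20/33*v + 7/33}

f_1 = -9*u*v - 6*u + 5*v + 14, LT = u*v.
f_2 = 4*u*v - u - 7, LT = u*v.

S(f_1,f_2): lcm = u*v. S = 11/12*u - 5/9*v + 7/36.
  leading term u: no divisor's leading term divides it; move 11/12*u to the remainder.
  leading term v: no divisor's leading term divides it; move -5/9*v to the remainder.
  leading term 1: no divisor's leading term divides it; move 7/36 to the remainder.
  remainder 11/12*u - 5/9*v + 7/36 ≠ 0; add g_3 = 11/12*u - 5/9*v + 7/36 to the basis.

S(f_1,g_3): lcm = u*v. S = 20/33*v**2 + 2/3*u - 76/99*v - 14/9.
  leading term v**2: no divisor's leading term divides it; move 20/33*v**2 to the remainder.
  leading term u: subtract (8/11)·g_3 from 2/3*u - 76/99*v - 14/9 → -4/11*v - 56/33
  leading term v: no divisor's leading term divides it; move -4/11*v to the remainder.
  leading term 1: no divisor's leading term divides it; move -56/33 to the remainder.
  remainder 20/33*v**2 - 4/11*v - 56/33 ≠ 0; add g_4 = 20/33*v**2 - 4/11*v - 56/33 to the basis.

The other S-polynomials (S(f_2,g_3), S(f_1,g_4), S(f_2,g_4), S(g_3,g_4)) all reduce to 0 modulo the current basis, so we have a Gröbner basis.
Inter-reduce: drop elements whose leading term is divisible by another's, tail-reduce, and make monic.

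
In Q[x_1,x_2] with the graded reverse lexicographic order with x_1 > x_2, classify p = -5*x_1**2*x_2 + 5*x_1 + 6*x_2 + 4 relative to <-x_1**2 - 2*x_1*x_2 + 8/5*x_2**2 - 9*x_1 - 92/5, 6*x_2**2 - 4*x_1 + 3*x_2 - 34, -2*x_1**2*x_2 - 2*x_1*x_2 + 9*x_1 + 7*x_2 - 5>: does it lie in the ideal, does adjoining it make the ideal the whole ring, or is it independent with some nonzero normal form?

Adjoining -5*x_1**2*x_2 + 5*x_1 + 6*x_2 + 4 makes the ideal the whole ring: the system is inconsistent.

First compute the reduced Gröbner basis of I by Buchberger's algorithm.
f_1 = -x_1**2 - 2*x_1*x_2 + 8/5*x_2**2 - 9*x_1 - 92/5, LT = x_1**2.
f_2 = 6*x_2**2 - 4*x_1 + 3*x_2 - 34, LT = x_2**2.
f_3 = -2*x_1**2*x_2 - 2*x_1*x_2 + 9*x_1 + 7*x_2 - 5, LT = x_1**2*x_2.

S(f_1,f_3): lcm = x_1**2*x_2. S = 2*x_1*x_2**2 - 8/5*x_2**3 + 8*x_1*x_2 + 9/2*x_1 + 219/10*x_2 - 5/2.
  leading term x_1*x_2**2: subtract (1/3*x_1)·f_2 from 2*x_1*x_2**2 - 8/5*x_2**3 + 8*x_1*x_2 + 9/2*x_1 + 219/10*x_2 - 5/2 → -8/5*x_2**3 + 4/3*x_1**2 + 7*x_1*x_2 + 95/6*x_1 + 219/10*x_2 - 5/2
  leading term x_2**3: subtract (-4/15*x_2)·f_2 from -8/5*x_2**3 + 4/3*x_1**2 + 7*x_1*x_2 + 95/6*x_1 + 219/10*x_2 - 5/2 → 4/3*x_1**2 + 89/15*x_1*x_2 + 4/5*x_2**2 + 95/6*x_1 + 77/6*x_2 - 5/2
  leading term x_1**2: subtract (-4/3)·f_1 from 4/3*x_1**2 + 89/15*x_1*x_2 + 4/5*x_2**2 + 95/6*x_1 + 77/6*x_2 - 5/2 → 49/15*x_1*x_2 + 44/15*x_2**2 + 23/6*x_1 + 77/6*x_2 - 811/30
  leading term x_1*x_2: no divisor's leading term divides it; move 49/15*x_1*x_2 to the remainder.
  leading term x_2**2: subtract (22/45)·f_2 from 44/15*x_2**2 + 23/6*x_1 + 77/6*x_2 - 811/30 → 521/90*x_1 + 341/30*x_2 - 937/90
  leading term x_1: no divisor's leading term divides it; move 521/90*x_1 to the remainder.
  leading term x_2: no divisor's leading term divides it; move 341/30*x_2 to the remainder.
  leading term 1: no divisor's leading term divides it; move -937/90 to the remainder.
  remainder 49/15*x_1*x_2 + 521/90*x_1 + 341/30*x_2 - 937/90 ≠ 0; add h_4 = 49/15*x_1*x_2 + 521/90*x_1 + 341/30*x_2 - 937/90 to the basis.

S(f_2,f_3): lcm = x_1**2*x_2**2. S = -2/3*x_1**3 + 1/2*x_1**2*x_2 - x_1*x_2**2 - 17/3*x_1**2 + 9/2*x_1*x_2 + 7/2*x_2**2 - 5/2*x_2.
  leading term x_1**3: subtract (2/3*x_1)·f_1 from -2/3*x_1**3 + 1/2*x_1**2*x_2 - x_1*x_2**2 - 17/3*x_1**2 + 9/2*x_1*x_2 + 7/2*x_2**2 - 5/2*x_2 → 11/6*x_1**2*x_2 - 31/15*x_1*x_2**2 + 1/3*x_1**2 + 9/2*x_1*x_2 + 7/2*x_2**2 + 184/15*x_1 - 5/2*x_2
  leading term x_1**2*x_2: subtract (-11/6*x_2)·f_1 from 11/6*x_1**2*x_2 - 31/15*x_1*x_2**2 + 1/3*x_1**2 + 9/2*x_1*x_2 + 7/2*x_2**2 + 184/15*x_1 - 5/2*x_2 → -86/15*x_1*x_2**2 + 44/15*x_2**3 + 1/3*x_1**2 - 12*x_1*x_2 + 7/2*x_2**2 + 184/15*x_1 - 1087/30*x_2
  leading term x_1*x_2**2: subtract (-43/45*x_1)·f_2 from -86/15*x_1*x_2**2 + 44/15*x_2**3 + 1/3*x_1**2 - 12*x_1*x_2 + 7/2*x_2**2 + 184/15*x_1 - 1087/30*x_2 → 44/15*x_2**3 - 157/45*x_1**2 - 137/15*x_1*x_2 + 7/2*x_2**2 - 182/9*x_1 - 1087/30*x_2
  leading term x_2**3: subtract (22/45*x_2)·f_2 from 44/15*x_2**3 - 157/45*x_1**2 - 137/15*x_1*x_2 + 7/2*x_2**2 - 182/9*x_1 - 1087/30*x_2 → -157/45*x_1**2 - 323/45*x_1*x_2 + 61/30*x_2**2 - 182/9*x_1 - 353/18*x_2
  leading term x_1**2: subtract (157/45)·f_1 from -157/45*x_1**2 - 323/45*x_1*x_2 + 61/30*x_2**2 - 182/9*x_1 - 353/18*x_2 → -1/5*x_1*x_2 - 1597/450*x_2**2 + 503/45*x_1 - 353/18*x_2 + 14444/225
  leading term x_1*x_2: subtract (-3/49)·h_4 from -1/5*x_1*x_2 - 1597/450*x_2**2 + 503/45*x_1 - 353/18*x_2 + 14444/225 → -1597/450*x_2**2 + 50857/4410*x_1 - 41708/2205*x_2 + 1401457/22050
  leading term x_2**2: subtract (-1597/2700)·f_2 from -1597/450*x_2**2 + 50857/4410*x_1 - 41708/2205*x_2 + 1401457/22050 → 606349/66150*x_1 - 251969/14700*x_2 + 287407/6615
  leading term x_1: no divisor's leading term divides it; move 606349/66150*x_1 to the remainder.
  leading term x_2: no divisor's leading term divides it; move -251969/14700*x_2 to the remainder.
  leading term 1: no divisor's leading term divides it; move 287407/6615 to the remainder.
  remainder 606349/66150*x_1 - 251969/14700*x_2 + 287407/6615 ≠ 0; add h_5 = 606349/66150*x_1 - 251969/14700*x_2 + 287407/6615 to the basis.

S(f_1,h_4): lcm = x_1**2*x_2. S = 2*x_1*x_2**2 - 8/5*x_2**3 - 521/294*x_1**2 + 541/98*x_1*x_2 + 937/294*x_1 + 92/5*x_2.
  leading term x_1*x_2**2: subtract (1/3*x_1)·f_2 from 2*x_1*x_2**2 - 8/5*x_2**3 - 521/294*x_1**2 + 541/98*x_1*x_2 + 937/294*x_1 + 92/5*x_2 → -8/5*x_2**3 - 43/98*x_1**2 + 443/98*x_1*x_2 + 1423/98*x_1 + 92/5*x_2
  leading term x_2**3: subtract (-4/15*x_2)·f_2 from -8/5*x_2**3 - 43/98*x_1**2 + 443/98*x_1*x_2 + 1423/98*x_1 + 92/5*x_2 → -43/98*x_1**2 + 5077/1470*x_1*x_2 + 4/5*x_2**2 + 1423/98*x_1 + 28/3*x_2
  leading term x_1**2: subtract (43/98)·f_1 from -43/98*x_1**2 + 5077/1470*x_1*x_2 + 4/5*x_2**2 + 1423/98*x_1 + 28/3*x_2 → 6367/1470*x_1*x_2 + 24/245*x_2**2 + 905/49*x_1 + 28/3*x_2 + 1978/245
  leading term x_1*x_2: subtract (6367/4802)·h_4 from 6367/1470*x_1*x_2 + 24/245*x_2**2 + 905/49*x_1 + 28/3*x_2 + 1978/245 → 24/245*x_2**2 + 4664893/432180*x_1 - 275529/48020*x_2 + 9455071/432180
  leading term x_2**2: subtract (4/245)·f_2 from 24/245*x_2**2 + 4664893/432180*x_1 - 275529/48020*x_2 + 9455071/432180 → 4693117/432180*x_1 - 277881/48020*x_2 + 1938995/86436
  leading term x_1: subtract (70396755/59422202)·h_5 from 4693117/432180*x_1 - 277881/48020*x_2 + 1938995/86436 → 3451160263/237688808*x_2 - 3451160263/118844404
  leading term x_2: no divisor's leading term divides it; move 3451160263/237688808*x_2 to the remainder.
  leading term 1: no divisor's leading term divides it; move -3451160263/118844404 to the remainder.
  remainder 3451160263/237688808*x_2 - 3451160263/118844404 ≠ 0; add h_6 = 3451160263/237688808*x_2 - 3451160263/118844404 to the basis.

The other S-polynomials (S(f_1,f_2), S(f_2,h_4), S(f_3,h_4), S(f_1,h_5), S(f_2,h_5), S(f_3,h_5), S(h_4,h_5), S(f_1,h_6), S(f_2,h_6), S(f_3,h_6), S(h_4,h_6), S(h_5,h_6)) all reduce to 0 modulo the current basis, so we have a Gröbner basis.
Inter-reduce: drop elements whose leading term is divisible by another's, tail-reduce, and make monic.
Reduced Gröbner basis: {x_1 + 1, x_2 - 2}.
Label its elements g_1 = x_1 + 1, g_2 = x_2 - 2.

Reduce p = -5*x_1**2*x_2 + 5*x_1 + 6*x_2 + 4 modulo G:
  leading term x_1**2*x_2: subtract (-5*x_1*x_2)·g_1 from -5*x_1**2*x_2 + 5*x_1 + 6*x_2 + 4 → 5*x_1*x_2 + 5*x_1 + 6*x_2 + 4
  leading term x_1*x_2: subtract (5*x_2)·g_1 from 5*x_1*x_2 + 5*x_1 + 6*x_2 + 4 → 5*x_1 + x_2 + 4
  leading term x_1: subtract (5)·g_1 from 5*x_1 + x_2 + 4 → x_2 - 1
  leading term x_2: subtract (1)·g_2 from x_2 - 1 → 1
  leading term 1: no divisor's leading term divides it; move 1 to the remainder.
  normal form = 1.
The normal form is nonzero, so p ∉ I. Since p minus its normal form lies in I, I + (p) = I + (r) where r = 1; decide whether this ideal is the whole ring.
Here r = 1 is a nonzero constant, hence a unit: 1 ∈ I + (p), the Gröbner basis of I + (p) is {1}, and the enlarged system has no common solution — adjoining p is inconsistent.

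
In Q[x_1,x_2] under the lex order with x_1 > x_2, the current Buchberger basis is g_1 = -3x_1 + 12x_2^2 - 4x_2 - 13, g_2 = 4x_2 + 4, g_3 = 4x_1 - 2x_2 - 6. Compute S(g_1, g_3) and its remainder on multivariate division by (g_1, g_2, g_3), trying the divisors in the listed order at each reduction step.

lcm(LM(g_1), LM(g_3)) = x_1.
S = (lcm/LT(g_1))·g_1 − (lcm/LT(g_3))·g_3 = -4x_2^2 + 11/6x_2 + 35/6.
Reduce S modulo (g_1, g_2, g_3) in that order:
  leading term x_2^2: subtract (-x_2)·g_2 from -4x_2^2 + 11/6x_2 + 35/6 → 35/6x_2 + 35/6
  leading term x_2: subtract (35/24)·g_2 from 35/6x_2 + 35/6 → 0
The remainder is 0, so this S-polynomial contributes no new basis element.

S(g_1, g_3) = -4x_2^2 + 11/6x_2 + 35/6; remainder on division = 0.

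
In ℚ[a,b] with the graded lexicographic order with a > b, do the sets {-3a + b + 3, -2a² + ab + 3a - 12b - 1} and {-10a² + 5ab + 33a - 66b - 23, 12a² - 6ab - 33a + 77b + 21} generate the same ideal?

Yes, the ideals are equal.

Since reduced Gröbner bases are canonical representatives of ideals under a given ordering, it suffices to compute and compare them.
Buchberger on the first generating set:
f_1 = -3a + b + 3, LT = a.
f_2 = -2a² + ab + 3a - 12b - 1, LT = a².

S(f_1,f_2): lcm = a². S = ⅙ab + ½a - 6b - ½.
  reduce S modulo (f_1, f_2):
  remainder 1/18b² - 17/3b ≠ 0; add g_3 = 1/18b² - 17/3b to the basis.

The other S-polynomials (S(f_1,g_3), S(f_2,g_3)) all reduce to 0 modulo the current basis, so we have a Gröbner basis.
Inter-reduce: drop elements whose leading term is divisible by another's, tail-reduce, and make monic.
Reduced Gröbner basis: {b² - 102b, a - ⅓b - 1}.

Buchberger on the second generating set:
h_1 = -10a² + 5ab + 33a - 66b - 23, LT = a².
h_2 = 12a² - 6ab - 33a + 77b + 21, LT = a².

S(h_1,h_2): lcm = a². S = -11/20a + 11/60b + 11/20.
  reduce S modulo (h_1, h_2):
  remainder -11/20a + 11/60b + 11/20 ≠ 0; add k_3 = -11/20a + 11/60b + 11/20 to the basis.

S(h_1,k_3): lcm = a². S = -⅙ab - 23/10a + 33/5b + 23/10.
  reduce S modulo (h_1, h_2, k_3):
  remainder -1/18b² + 17/3b ≠ 0; add k_4 = -1/18b² + 17/3b to the basis.

The other S-polynomials (S(h_2,k_3), S(h_1,k_4), S(h_2,k_4), S(k_3,k_4)) all reduce to 0 modulo the current basis, so we have a Gröbner basis.
Inter-reduce: drop elements whose leading term is divisible by another's, tail-reduce, and make monic.
Reduced Gröbner basis: {b² - 102b, a - ⅓b - 1}.

Same reduced basis, so the two generating sets span the same ideal.
The choice of monomial ordering does not affect the verdict — as long as both bases are computed under the same ordering, their equality decides ideal equality.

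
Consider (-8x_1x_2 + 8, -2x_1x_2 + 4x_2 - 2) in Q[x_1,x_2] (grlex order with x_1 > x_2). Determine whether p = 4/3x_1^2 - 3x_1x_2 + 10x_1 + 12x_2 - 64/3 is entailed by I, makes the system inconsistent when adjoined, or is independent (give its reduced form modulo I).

First compute the reduced Gröbner basis of I by Buchberger's algorithm.
f_1 = -8x_1x_2 + 8, LT = x_1x_2.
f_2 = -2x_1x_2 + 4x_2 - 2, LT = x_1x_2.

S(f_1,f_2): lcm = x_1x_2. S = 2x_2 - 2.
  reduce S modulo (f_1, f_2):
  remainder 2x_2 - 2 ≠ 0; add h_3 = 2x_2 - 2 to the basis.

S(f_1,h_3): lcm = x_1x_2. S = x_1 - 1.
  reduce S modulo (f_1, f_2, h_3):
  remainder x_1 - 1 ≠ 0; add h_4 = x_1 - 1 to the basis.

The other S-polynomials (S(f_2,h_3), S(f_1,h_4), S(f_2,h_4), S(h_3,h_4)) all reduce to 0 modulo the current basis, so we have a Gröbner basis.
Inter-reduce: drop elements whose leading term is divisible by another's, tail-reduce, and make monic.
Reduced Gröbner basis: {x_1 - 1, x_2 - 1}.
Label its elements g_1 = x_1 - 1, g_2 = x_2 - 1.

Reduce p = 4/3x_1^2 - 3x_1x_2 + 10x_1 + 12x_2 - 64/3 modulo G:
  leading term x_1^2: subtract (4/3x_1)·g_1 from 4/3x_1^2 - 3x_1x_2 + 10x_1 + 12x_2 - 64/3 → -3x_1x_2 + 34/3x_1 + 12x_2 - 64/3
  leading term x_1x_2: subtract (-3x_2)·g_1 from -3x_1x_2 + 34/3x_1 + 12x_2 - 64/3 → 34/3x_1 + 9x_2 - 64/3
  leading term x_1: subtract (34/3)·g_1 from 34/3x_1 + 9x_2 - 64/3 → 9x_2 - 10
  leading term x_2: subtract (9)·g_2 from 9x_2 - 10 → -1
  leading term 1: no divisor's leading term divides it; move -1 to the remainder.
  normal form = -1.
The normal form is nonzero, so p ∉ I. Since p minus its normal form lies in I, I + (p) = I + (r) where r = -1; decide whether this ideal is the whole ring.
Here r = -1 is a nonzero constant, hence a unit: 1 ∈ I + (p), the Gröbner basis of I + (p) is {1}, and the enlarged system has no common solution — adjoining p is inconsistent.

Adjoining 4/3x_1^2 - 3x_1x_2 + 10x_1 + 12x_2 - 64/3 makes the ideal the whole ring: the system is inconsistent.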